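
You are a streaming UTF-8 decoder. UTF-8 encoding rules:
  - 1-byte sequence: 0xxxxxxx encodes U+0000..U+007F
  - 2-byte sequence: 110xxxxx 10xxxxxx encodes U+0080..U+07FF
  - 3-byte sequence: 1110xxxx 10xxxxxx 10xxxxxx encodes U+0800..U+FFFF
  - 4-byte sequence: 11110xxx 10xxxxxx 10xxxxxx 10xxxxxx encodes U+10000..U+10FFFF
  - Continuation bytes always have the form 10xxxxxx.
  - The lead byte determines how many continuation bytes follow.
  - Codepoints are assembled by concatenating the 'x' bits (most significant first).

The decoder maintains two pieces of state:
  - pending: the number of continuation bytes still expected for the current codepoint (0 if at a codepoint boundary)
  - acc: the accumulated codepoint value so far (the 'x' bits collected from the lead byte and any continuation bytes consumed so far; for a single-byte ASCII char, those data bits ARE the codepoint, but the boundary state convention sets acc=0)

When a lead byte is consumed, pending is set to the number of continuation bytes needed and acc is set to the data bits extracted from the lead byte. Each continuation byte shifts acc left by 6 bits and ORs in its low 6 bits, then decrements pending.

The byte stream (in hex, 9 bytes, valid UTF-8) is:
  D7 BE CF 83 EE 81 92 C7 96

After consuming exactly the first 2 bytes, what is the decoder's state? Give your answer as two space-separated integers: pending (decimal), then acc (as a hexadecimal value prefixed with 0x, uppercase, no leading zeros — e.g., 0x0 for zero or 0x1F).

Byte[0]=D7: 2-byte lead. pending=1, acc=0x17
Byte[1]=BE: continuation. acc=(acc<<6)|0x3E=0x5FE, pending=0

Answer: 0 0x5FE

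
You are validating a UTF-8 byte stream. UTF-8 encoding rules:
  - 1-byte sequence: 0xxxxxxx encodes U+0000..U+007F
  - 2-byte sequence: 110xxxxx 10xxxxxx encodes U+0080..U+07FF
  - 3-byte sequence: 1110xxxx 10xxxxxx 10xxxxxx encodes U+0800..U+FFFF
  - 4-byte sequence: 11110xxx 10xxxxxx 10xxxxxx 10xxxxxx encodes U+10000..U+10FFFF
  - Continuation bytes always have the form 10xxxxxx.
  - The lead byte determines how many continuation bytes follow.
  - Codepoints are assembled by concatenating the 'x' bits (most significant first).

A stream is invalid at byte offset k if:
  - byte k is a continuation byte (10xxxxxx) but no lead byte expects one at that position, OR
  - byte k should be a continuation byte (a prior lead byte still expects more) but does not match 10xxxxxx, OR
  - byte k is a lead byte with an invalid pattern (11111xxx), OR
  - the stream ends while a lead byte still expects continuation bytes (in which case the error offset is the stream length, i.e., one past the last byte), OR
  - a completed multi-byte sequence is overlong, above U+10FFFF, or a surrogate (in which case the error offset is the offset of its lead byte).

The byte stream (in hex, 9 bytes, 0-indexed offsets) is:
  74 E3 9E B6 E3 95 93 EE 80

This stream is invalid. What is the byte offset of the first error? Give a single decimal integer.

Answer: 9

Derivation:
Byte[0]=74: 1-byte ASCII. cp=U+0074
Byte[1]=E3: 3-byte lead, need 2 cont bytes. acc=0x3
Byte[2]=9E: continuation. acc=(acc<<6)|0x1E=0xDE
Byte[3]=B6: continuation. acc=(acc<<6)|0x36=0x37B6
Completed: cp=U+37B6 (starts at byte 1)
Byte[4]=E3: 3-byte lead, need 2 cont bytes. acc=0x3
Byte[5]=95: continuation. acc=(acc<<6)|0x15=0xD5
Byte[6]=93: continuation. acc=(acc<<6)|0x13=0x3553
Completed: cp=U+3553 (starts at byte 4)
Byte[7]=EE: 3-byte lead, need 2 cont bytes. acc=0xE
Byte[8]=80: continuation. acc=(acc<<6)|0x00=0x380
Byte[9]: stream ended, expected continuation. INVALID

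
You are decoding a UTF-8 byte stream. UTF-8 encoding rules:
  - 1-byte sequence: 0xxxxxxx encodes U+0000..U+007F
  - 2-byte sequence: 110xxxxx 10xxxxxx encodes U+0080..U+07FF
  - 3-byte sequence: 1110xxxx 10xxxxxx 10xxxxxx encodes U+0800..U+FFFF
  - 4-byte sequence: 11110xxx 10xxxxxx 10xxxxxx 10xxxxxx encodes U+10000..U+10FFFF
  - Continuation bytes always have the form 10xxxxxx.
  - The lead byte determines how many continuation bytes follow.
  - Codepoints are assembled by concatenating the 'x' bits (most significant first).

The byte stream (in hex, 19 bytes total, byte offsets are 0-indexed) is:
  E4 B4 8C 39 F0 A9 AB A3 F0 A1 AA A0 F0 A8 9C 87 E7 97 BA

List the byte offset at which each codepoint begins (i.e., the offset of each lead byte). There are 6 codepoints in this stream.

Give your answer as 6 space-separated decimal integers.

Answer: 0 3 4 8 12 16

Derivation:
Byte[0]=E4: 3-byte lead, need 2 cont bytes. acc=0x4
Byte[1]=B4: continuation. acc=(acc<<6)|0x34=0x134
Byte[2]=8C: continuation. acc=(acc<<6)|0x0C=0x4D0C
Completed: cp=U+4D0C (starts at byte 0)
Byte[3]=39: 1-byte ASCII. cp=U+0039
Byte[4]=F0: 4-byte lead, need 3 cont bytes. acc=0x0
Byte[5]=A9: continuation. acc=(acc<<6)|0x29=0x29
Byte[6]=AB: continuation. acc=(acc<<6)|0x2B=0xA6B
Byte[7]=A3: continuation. acc=(acc<<6)|0x23=0x29AE3
Completed: cp=U+29AE3 (starts at byte 4)
Byte[8]=F0: 4-byte lead, need 3 cont bytes. acc=0x0
Byte[9]=A1: continuation. acc=(acc<<6)|0x21=0x21
Byte[10]=AA: continuation. acc=(acc<<6)|0x2A=0x86A
Byte[11]=A0: continuation. acc=(acc<<6)|0x20=0x21AA0
Completed: cp=U+21AA0 (starts at byte 8)
Byte[12]=F0: 4-byte lead, need 3 cont bytes. acc=0x0
Byte[13]=A8: continuation. acc=(acc<<6)|0x28=0x28
Byte[14]=9C: continuation. acc=(acc<<6)|0x1C=0xA1C
Byte[15]=87: continuation. acc=(acc<<6)|0x07=0x28707
Completed: cp=U+28707 (starts at byte 12)
Byte[16]=E7: 3-byte lead, need 2 cont bytes. acc=0x7
Byte[17]=97: continuation. acc=(acc<<6)|0x17=0x1D7
Byte[18]=BA: continuation. acc=(acc<<6)|0x3A=0x75FA
Completed: cp=U+75FA (starts at byte 16)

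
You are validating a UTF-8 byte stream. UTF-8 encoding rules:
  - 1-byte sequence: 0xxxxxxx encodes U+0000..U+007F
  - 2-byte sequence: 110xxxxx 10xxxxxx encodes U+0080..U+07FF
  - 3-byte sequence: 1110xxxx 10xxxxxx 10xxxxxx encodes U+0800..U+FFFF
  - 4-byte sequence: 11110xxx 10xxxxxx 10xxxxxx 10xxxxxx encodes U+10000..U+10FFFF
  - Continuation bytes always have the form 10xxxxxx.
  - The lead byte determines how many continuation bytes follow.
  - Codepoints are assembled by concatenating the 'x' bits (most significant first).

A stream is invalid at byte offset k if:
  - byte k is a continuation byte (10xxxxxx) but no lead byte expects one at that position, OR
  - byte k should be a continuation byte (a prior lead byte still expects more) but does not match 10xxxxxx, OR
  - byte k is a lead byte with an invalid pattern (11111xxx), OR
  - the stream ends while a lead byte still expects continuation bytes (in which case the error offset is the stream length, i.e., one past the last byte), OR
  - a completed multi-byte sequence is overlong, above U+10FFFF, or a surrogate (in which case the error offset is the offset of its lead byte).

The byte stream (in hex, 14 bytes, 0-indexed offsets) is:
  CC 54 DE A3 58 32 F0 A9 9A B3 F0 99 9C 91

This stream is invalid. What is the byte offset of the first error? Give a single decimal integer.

Answer: 1

Derivation:
Byte[0]=CC: 2-byte lead, need 1 cont bytes. acc=0xC
Byte[1]=54: expected 10xxxxxx continuation. INVALID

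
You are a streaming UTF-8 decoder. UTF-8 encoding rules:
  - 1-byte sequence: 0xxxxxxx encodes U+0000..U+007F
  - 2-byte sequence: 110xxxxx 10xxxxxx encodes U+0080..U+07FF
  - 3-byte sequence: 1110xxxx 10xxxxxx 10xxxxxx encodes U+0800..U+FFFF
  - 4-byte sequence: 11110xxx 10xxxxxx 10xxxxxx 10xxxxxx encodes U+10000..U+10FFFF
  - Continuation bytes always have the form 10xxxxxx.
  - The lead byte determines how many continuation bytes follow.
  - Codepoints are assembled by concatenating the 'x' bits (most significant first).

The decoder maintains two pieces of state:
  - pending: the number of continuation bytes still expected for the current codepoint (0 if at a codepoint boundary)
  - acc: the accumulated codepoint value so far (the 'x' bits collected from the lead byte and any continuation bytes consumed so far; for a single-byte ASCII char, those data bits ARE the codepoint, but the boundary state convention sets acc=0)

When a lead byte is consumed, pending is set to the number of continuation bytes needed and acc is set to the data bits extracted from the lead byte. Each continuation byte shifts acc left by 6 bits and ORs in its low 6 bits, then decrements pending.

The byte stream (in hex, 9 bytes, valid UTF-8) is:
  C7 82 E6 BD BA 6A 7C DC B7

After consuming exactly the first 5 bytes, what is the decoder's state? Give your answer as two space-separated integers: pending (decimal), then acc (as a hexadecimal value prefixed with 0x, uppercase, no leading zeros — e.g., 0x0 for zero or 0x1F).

Byte[0]=C7: 2-byte lead. pending=1, acc=0x7
Byte[1]=82: continuation. acc=(acc<<6)|0x02=0x1C2, pending=0
Byte[2]=E6: 3-byte lead. pending=2, acc=0x6
Byte[3]=BD: continuation. acc=(acc<<6)|0x3D=0x1BD, pending=1
Byte[4]=BA: continuation. acc=(acc<<6)|0x3A=0x6F7A, pending=0

Answer: 0 0x6F7A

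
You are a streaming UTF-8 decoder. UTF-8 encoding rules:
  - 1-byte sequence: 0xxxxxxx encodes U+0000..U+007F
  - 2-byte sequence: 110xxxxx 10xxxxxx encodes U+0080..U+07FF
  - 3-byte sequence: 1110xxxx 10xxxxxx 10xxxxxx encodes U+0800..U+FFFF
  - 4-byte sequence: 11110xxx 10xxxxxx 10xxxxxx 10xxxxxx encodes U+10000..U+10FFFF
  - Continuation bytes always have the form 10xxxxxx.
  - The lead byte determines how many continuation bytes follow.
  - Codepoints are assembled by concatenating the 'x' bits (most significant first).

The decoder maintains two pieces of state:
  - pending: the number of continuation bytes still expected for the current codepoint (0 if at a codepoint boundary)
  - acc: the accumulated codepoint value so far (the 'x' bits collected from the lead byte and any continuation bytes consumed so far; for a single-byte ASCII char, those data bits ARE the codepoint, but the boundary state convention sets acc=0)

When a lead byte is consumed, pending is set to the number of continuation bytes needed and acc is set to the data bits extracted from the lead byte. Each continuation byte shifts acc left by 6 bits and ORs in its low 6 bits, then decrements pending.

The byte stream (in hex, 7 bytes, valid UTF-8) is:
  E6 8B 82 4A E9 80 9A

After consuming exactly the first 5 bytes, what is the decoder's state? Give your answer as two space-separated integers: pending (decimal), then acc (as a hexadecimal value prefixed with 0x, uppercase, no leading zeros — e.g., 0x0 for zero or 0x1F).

Byte[0]=E6: 3-byte lead. pending=2, acc=0x6
Byte[1]=8B: continuation. acc=(acc<<6)|0x0B=0x18B, pending=1
Byte[2]=82: continuation. acc=(acc<<6)|0x02=0x62C2, pending=0
Byte[3]=4A: 1-byte. pending=0, acc=0x0
Byte[4]=E9: 3-byte lead. pending=2, acc=0x9

Answer: 2 0x9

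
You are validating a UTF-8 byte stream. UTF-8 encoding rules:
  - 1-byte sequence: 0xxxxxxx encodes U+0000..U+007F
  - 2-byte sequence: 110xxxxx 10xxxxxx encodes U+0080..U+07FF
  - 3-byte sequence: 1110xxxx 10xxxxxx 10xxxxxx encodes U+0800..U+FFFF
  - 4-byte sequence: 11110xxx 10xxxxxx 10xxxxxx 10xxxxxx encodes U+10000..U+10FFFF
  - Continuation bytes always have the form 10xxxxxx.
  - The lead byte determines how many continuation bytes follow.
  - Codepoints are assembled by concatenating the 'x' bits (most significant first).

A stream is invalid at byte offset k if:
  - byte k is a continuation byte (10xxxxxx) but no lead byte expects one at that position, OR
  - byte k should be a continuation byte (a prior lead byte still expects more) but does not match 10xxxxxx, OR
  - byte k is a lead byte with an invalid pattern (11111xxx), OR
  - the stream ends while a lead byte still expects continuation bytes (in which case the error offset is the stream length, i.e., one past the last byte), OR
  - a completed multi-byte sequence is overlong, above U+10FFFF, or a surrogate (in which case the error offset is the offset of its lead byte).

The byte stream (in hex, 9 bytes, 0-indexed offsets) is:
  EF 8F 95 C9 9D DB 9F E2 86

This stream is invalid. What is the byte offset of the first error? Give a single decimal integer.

Answer: 9

Derivation:
Byte[0]=EF: 3-byte lead, need 2 cont bytes. acc=0xF
Byte[1]=8F: continuation. acc=(acc<<6)|0x0F=0x3CF
Byte[2]=95: continuation. acc=(acc<<6)|0x15=0xF3D5
Completed: cp=U+F3D5 (starts at byte 0)
Byte[3]=C9: 2-byte lead, need 1 cont bytes. acc=0x9
Byte[4]=9D: continuation. acc=(acc<<6)|0x1D=0x25D
Completed: cp=U+025D (starts at byte 3)
Byte[5]=DB: 2-byte lead, need 1 cont bytes. acc=0x1B
Byte[6]=9F: continuation. acc=(acc<<6)|0x1F=0x6DF
Completed: cp=U+06DF (starts at byte 5)
Byte[7]=E2: 3-byte lead, need 2 cont bytes. acc=0x2
Byte[8]=86: continuation. acc=(acc<<6)|0x06=0x86
Byte[9]: stream ended, expected continuation. INVALID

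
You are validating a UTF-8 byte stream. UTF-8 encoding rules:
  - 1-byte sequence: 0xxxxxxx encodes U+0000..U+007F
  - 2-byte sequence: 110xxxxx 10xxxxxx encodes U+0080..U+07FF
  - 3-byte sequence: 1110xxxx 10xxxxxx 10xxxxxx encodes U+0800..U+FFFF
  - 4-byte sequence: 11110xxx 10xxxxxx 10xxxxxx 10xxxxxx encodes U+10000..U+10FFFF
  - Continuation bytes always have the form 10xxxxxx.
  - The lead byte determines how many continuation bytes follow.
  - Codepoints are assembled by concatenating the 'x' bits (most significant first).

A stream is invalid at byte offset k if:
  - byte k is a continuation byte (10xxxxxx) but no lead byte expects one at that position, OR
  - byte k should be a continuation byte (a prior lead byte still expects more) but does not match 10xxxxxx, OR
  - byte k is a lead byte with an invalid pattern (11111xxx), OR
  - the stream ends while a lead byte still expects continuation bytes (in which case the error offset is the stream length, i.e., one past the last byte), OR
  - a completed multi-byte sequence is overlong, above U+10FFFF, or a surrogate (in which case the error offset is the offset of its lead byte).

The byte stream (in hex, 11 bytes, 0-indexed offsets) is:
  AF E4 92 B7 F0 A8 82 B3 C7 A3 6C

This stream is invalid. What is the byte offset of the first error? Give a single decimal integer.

Byte[0]=AF: INVALID lead byte (not 0xxx/110x/1110/11110)

Answer: 0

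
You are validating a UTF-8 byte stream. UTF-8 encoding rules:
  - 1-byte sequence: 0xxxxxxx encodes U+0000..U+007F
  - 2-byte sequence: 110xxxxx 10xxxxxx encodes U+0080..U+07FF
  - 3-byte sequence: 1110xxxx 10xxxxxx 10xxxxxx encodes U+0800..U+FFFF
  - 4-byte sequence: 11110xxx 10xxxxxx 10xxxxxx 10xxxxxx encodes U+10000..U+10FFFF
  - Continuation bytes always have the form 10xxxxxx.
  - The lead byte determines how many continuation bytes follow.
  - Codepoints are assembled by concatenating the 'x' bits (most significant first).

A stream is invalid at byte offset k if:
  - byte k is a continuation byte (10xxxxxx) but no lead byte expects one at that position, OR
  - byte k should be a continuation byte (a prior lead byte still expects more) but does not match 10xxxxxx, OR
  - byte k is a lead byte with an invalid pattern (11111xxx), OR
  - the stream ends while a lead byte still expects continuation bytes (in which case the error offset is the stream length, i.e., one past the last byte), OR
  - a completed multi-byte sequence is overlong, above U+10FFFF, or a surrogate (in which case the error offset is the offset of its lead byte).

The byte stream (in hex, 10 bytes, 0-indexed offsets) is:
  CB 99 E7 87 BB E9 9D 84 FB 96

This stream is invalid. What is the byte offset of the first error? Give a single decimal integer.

Byte[0]=CB: 2-byte lead, need 1 cont bytes. acc=0xB
Byte[1]=99: continuation. acc=(acc<<6)|0x19=0x2D9
Completed: cp=U+02D9 (starts at byte 0)
Byte[2]=E7: 3-byte lead, need 2 cont bytes. acc=0x7
Byte[3]=87: continuation. acc=(acc<<6)|0x07=0x1C7
Byte[4]=BB: continuation. acc=(acc<<6)|0x3B=0x71FB
Completed: cp=U+71FB (starts at byte 2)
Byte[5]=E9: 3-byte lead, need 2 cont bytes. acc=0x9
Byte[6]=9D: continuation. acc=(acc<<6)|0x1D=0x25D
Byte[7]=84: continuation. acc=(acc<<6)|0x04=0x9744
Completed: cp=U+9744 (starts at byte 5)
Byte[8]=FB: INVALID lead byte (not 0xxx/110x/1110/11110)

Answer: 8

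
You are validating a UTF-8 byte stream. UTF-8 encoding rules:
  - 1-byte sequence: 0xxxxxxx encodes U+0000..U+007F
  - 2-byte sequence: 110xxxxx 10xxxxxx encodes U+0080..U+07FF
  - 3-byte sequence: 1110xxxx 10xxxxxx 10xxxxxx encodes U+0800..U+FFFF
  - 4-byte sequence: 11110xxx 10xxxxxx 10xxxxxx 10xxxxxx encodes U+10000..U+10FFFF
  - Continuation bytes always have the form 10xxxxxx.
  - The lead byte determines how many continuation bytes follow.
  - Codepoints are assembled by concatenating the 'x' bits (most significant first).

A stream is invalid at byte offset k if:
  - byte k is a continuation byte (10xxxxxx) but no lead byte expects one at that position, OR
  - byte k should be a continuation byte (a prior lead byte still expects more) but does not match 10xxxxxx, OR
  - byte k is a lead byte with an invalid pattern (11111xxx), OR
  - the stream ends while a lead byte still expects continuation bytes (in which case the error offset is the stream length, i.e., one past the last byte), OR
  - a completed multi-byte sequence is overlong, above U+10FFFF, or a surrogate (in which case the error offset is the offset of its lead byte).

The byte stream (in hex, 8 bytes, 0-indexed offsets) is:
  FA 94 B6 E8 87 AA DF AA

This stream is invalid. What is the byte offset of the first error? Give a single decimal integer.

Answer: 0

Derivation:
Byte[0]=FA: INVALID lead byte (not 0xxx/110x/1110/11110)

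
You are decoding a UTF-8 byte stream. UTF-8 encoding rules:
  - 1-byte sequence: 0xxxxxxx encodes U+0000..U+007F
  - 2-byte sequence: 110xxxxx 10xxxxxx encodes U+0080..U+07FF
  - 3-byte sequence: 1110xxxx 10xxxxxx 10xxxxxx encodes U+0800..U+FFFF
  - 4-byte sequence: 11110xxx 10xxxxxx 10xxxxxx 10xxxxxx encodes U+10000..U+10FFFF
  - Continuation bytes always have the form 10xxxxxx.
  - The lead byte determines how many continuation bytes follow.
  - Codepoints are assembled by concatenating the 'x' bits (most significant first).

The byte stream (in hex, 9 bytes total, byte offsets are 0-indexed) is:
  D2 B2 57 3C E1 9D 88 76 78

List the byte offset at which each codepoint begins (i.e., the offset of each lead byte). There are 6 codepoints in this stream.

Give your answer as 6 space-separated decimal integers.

Answer: 0 2 3 4 7 8

Derivation:
Byte[0]=D2: 2-byte lead, need 1 cont bytes. acc=0x12
Byte[1]=B2: continuation. acc=(acc<<6)|0x32=0x4B2
Completed: cp=U+04B2 (starts at byte 0)
Byte[2]=57: 1-byte ASCII. cp=U+0057
Byte[3]=3C: 1-byte ASCII. cp=U+003C
Byte[4]=E1: 3-byte lead, need 2 cont bytes. acc=0x1
Byte[5]=9D: continuation. acc=(acc<<6)|0x1D=0x5D
Byte[6]=88: continuation. acc=(acc<<6)|0x08=0x1748
Completed: cp=U+1748 (starts at byte 4)
Byte[7]=76: 1-byte ASCII. cp=U+0076
Byte[8]=78: 1-byte ASCII. cp=U+0078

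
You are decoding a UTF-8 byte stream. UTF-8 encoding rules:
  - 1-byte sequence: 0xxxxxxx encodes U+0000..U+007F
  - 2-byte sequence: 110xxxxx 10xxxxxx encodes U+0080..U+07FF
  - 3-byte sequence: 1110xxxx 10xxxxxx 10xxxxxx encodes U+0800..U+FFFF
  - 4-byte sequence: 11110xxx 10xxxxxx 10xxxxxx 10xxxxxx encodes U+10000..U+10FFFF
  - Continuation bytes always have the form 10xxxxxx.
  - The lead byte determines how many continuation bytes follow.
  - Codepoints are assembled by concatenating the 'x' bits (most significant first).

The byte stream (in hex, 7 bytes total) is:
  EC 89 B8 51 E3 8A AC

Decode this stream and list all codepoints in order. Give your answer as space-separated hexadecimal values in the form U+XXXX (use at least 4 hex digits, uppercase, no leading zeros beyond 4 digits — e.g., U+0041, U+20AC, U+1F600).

Answer: U+C278 U+0051 U+32AC

Derivation:
Byte[0]=EC: 3-byte lead, need 2 cont bytes. acc=0xC
Byte[1]=89: continuation. acc=(acc<<6)|0x09=0x309
Byte[2]=B8: continuation. acc=(acc<<6)|0x38=0xC278
Completed: cp=U+C278 (starts at byte 0)
Byte[3]=51: 1-byte ASCII. cp=U+0051
Byte[4]=E3: 3-byte lead, need 2 cont bytes. acc=0x3
Byte[5]=8A: continuation. acc=(acc<<6)|0x0A=0xCA
Byte[6]=AC: continuation. acc=(acc<<6)|0x2C=0x32AC
Completed: cp=U+32AC (starts at byte 4)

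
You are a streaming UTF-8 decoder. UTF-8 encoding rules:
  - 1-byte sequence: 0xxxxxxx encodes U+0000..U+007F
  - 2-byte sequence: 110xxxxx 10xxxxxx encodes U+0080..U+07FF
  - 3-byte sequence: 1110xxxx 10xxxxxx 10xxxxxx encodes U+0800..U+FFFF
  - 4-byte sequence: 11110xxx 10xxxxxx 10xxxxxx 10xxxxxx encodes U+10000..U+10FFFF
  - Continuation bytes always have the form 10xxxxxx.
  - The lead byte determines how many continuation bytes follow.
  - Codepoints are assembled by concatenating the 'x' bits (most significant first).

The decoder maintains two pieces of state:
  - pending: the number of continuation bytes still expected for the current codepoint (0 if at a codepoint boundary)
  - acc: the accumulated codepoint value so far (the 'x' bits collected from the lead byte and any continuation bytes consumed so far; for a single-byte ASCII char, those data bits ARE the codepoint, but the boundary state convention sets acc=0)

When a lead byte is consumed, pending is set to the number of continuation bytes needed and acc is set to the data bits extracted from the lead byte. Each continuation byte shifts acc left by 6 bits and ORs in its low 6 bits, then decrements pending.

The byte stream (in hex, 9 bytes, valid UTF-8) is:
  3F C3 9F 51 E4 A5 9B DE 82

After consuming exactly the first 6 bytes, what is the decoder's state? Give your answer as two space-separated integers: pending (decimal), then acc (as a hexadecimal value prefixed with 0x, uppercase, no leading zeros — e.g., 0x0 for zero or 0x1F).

Answer: 1 0x125

Derivation:
Byte[0]=3F: 1-byte. pending=0, acc=0x0
Byte[1]=C3: 2-byte lead. pending=1, acc=0x3
Byte[2]=9F: continuation. acc=(acc<<6)|0x1F=0xDF, pending=0
Byte[3]=51: 1-byte. pending=0, acc=0x0
Byte[4]=E4: 3-byte lead. pending=2, acc=0x4
Byte[5]=A5: continuation. acc=(acc<<6)|0x25=0x125, pending=1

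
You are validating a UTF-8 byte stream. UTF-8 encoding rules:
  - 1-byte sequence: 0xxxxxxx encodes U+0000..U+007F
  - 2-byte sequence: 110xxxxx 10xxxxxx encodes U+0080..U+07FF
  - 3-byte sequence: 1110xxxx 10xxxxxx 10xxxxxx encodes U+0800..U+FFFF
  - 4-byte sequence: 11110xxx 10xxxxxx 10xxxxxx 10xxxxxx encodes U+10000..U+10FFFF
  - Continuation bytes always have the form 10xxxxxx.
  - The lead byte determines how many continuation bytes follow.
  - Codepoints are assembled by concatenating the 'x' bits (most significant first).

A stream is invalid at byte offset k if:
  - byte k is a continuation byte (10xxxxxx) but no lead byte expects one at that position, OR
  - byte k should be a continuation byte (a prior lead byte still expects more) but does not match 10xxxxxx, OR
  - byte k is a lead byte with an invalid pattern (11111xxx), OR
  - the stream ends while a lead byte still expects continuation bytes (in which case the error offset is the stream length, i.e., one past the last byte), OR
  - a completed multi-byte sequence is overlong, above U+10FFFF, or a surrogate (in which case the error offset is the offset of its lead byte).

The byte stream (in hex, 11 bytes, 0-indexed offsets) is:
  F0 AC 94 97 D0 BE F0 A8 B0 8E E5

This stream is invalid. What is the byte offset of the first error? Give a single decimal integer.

Byte[0]=F0: 4-byte lead, need 3 cont bytes. acc=0x0
Byte[1]=AC: continuation. acc=(acc<<6)|0x2C=0x2C
Byte[2]=94: continuation. acc=(acc<<6)|0x14=0xB14
Byte[3]=97: continuation. acc=(acc<<6)|0x17=0x2C517
Completed: cp=U+2C517 (starts at byte 0)
Byte[4]=D0: 2-byte lead, need 1 cont bytes. acc=0x10
Byte[5]=BE: continuation. acc=(acc<<6)|0x3E=0x43E
Completed: cp=U+043E (starts at byte 4)
Byte[6]=F0: 4-byte lead, need 3 cont bytes. acc=0x0
Byte[7]=A8: continuation. acc=(acc<<6)|0x28=0x28
Byte[8]=B0: continuation. acc=(acc<<6)|0x30=0xA30
Byte[9]=8E: continuation. acc=(acc<<6)|0x0E=0x28C0E
Completed: cp=U+28C0E (starts at byte 6)
Byte[10]=E5: 3-byte lead, need 2 cont bytes. acc=0x5
Byte[11]: stream ended, expected continuation. INVALID

Answer: 11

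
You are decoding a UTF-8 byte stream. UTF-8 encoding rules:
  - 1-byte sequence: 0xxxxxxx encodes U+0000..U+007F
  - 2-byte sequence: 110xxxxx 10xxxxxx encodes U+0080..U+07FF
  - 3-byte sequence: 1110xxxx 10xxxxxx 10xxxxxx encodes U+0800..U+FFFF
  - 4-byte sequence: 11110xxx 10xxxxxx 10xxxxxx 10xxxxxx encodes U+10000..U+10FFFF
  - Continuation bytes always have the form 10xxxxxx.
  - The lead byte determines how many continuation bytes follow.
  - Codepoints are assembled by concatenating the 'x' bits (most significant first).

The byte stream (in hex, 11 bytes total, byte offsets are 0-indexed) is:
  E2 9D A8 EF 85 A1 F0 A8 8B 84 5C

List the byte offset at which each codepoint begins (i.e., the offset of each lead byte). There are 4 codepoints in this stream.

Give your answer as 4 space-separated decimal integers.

Answer: 0 3 6 10

Derivation:
Byte[0]=E2: 3-byte lead, need 2 cont bytes. acc=0x2
Byte[1]=9D: continuation. acc=(acc<<6)|0x1D=0x9D
Byte[2]=A8: continuation. acc=(acc<<6)|0x28=0x2768
Completed: cp=U+2768 (starts at byte 0)
Byte[3]=EF: 3-byte lead, need 2 cont bytes. acc=0xF
Byte[4]=85: continuation. acc=(acc<<6)|0x05=0x3C5
Byte[5]=A1: continuation. acc=(acc<<6)|0x21=0xF161
Completed: cp=U+F161 (starts at byte 3)
Byte[6]=F0: 4-byte lead, need 3 cont bytes. acc=0x0
Byte[7]=A8: continuation. acc=(acc<<6)|0x28=0x28
Byte[8]=8B: continuation. acc=(acc<<6)|0x0B=0xA0B
Byte[9]=84: continuation. acc=(acc<<6)|0x04=0x282C4
Completed: cp=U+282C4 (starts at byte 6)
Byte[10]=5C: 1-byte ASCII. cp=U+005C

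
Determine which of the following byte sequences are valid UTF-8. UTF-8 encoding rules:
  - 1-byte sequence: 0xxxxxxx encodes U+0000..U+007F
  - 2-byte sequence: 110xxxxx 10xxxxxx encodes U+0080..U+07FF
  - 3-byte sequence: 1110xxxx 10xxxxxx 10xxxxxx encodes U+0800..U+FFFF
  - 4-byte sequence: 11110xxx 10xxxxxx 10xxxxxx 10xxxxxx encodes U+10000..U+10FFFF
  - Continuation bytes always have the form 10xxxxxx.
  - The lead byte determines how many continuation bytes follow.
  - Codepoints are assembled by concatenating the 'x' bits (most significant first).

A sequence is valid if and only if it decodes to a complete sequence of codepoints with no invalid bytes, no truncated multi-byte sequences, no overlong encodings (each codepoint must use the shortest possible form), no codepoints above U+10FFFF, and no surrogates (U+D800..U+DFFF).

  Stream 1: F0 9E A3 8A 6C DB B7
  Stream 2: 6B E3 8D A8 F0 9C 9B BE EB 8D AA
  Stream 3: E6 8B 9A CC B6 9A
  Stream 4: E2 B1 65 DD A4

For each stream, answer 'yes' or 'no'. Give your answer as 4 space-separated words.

Stream 1: decodes cleanly. VALID
Stream 2: decodes cleanly. VALID
Stream 3: error at byte offset 5. INVALID
Stream 4: error at byte offset 2. INVALID

Answer: yes yes no no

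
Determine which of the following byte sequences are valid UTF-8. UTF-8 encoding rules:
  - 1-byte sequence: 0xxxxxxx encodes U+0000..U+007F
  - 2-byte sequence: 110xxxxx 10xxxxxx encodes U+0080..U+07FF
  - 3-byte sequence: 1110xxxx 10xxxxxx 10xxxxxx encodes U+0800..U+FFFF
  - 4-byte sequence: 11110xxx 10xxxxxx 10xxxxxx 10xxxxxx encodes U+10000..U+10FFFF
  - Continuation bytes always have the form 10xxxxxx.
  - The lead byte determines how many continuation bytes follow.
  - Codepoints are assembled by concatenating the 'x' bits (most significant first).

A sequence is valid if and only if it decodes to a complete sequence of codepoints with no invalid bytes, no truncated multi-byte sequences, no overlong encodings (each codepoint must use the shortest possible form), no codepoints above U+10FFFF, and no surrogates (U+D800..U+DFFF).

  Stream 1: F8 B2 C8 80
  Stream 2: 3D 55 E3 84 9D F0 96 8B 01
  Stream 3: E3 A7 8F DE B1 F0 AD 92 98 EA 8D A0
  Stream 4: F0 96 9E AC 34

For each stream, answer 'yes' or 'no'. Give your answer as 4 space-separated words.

Answer: no no yes yes

Derivation:
Stream 1: error at byte offset 0. INVALID
Stream 2: error at byte offset 8. INVALID
Stream 3: decodes cleanly. VALID
Stream 4: decodes cleanly. VALID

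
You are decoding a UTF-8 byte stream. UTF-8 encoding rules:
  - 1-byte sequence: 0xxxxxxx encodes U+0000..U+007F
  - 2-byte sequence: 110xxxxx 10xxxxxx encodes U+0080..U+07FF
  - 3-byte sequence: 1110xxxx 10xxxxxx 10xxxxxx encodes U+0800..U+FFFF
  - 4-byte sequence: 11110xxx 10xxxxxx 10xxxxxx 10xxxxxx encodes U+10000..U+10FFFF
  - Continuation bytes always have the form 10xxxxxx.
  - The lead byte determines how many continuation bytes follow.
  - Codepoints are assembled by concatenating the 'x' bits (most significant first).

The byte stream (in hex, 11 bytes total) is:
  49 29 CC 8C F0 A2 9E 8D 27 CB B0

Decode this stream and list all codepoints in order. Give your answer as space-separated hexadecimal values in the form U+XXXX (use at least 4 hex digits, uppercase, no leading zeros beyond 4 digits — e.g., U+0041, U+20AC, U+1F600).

Byte[0]=49: 1-byte ASCII. cp=U+0049
Byte[1]=29: 1-byte ASCII. cp=U+0029
Byte[2]=CC: 2-byte lead, need 1 cont bytes. acc=0xC
Byte[3]=8C: continuation. acc=(acc<<6)|0x0C=0x30C
Completed: cp=U+030C (starts at byte 2)
Byte[4]=F0: 4-byte lead, need 3 cont bytes. acc=0x0
Byte[5]=A2: continuation. acc=(acc<<6)|0x22=0x22
Byte[6]=9E: continuation. acc=(acc<<6)|0x1E=0x89E
Byte[7]=8D: continuation. acc=(acc<<6)|0x0D=0x2278D
Completed: cp=U+2278D (starts at byte 4)
Byte[8]=27: 1-byte ASCII. cp=U+0027
Byte[9]=CB: 2-byte lead, need 1 cont bytes. acc=0xB
Byte[10]=B0: continuation. acc=(acc<<6)|0x30=0x2F0
Completed: cp=U+02F0 (starts at byte 9)

Answer: U+0049 U+0029 U+030C U+2278D U+0027 U+02F0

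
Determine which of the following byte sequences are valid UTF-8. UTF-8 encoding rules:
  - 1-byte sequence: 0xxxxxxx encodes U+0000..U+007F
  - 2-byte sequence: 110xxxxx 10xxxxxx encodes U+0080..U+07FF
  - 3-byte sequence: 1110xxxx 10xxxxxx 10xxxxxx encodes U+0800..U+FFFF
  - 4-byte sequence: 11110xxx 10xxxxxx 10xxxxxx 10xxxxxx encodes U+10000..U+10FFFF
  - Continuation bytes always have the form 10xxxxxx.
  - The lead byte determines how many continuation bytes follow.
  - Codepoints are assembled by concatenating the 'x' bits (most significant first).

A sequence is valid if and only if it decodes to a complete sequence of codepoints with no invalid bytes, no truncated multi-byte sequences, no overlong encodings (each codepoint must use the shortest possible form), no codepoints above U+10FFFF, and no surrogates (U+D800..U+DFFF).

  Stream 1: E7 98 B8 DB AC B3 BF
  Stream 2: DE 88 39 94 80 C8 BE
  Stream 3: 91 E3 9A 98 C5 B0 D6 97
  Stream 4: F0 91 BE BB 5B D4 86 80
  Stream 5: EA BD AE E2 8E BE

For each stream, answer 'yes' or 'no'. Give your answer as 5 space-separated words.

Answer: no no no no yes

Derivation:
Stream 1: error at byte offset 5. INVALID
Stream 2: error at byte offset 3. INVALID
Stream 3: error at byte offset 0. INVALID
Stream 4: error at byte offset 7. INVALID
Stream 5: decodes cleanly. VALID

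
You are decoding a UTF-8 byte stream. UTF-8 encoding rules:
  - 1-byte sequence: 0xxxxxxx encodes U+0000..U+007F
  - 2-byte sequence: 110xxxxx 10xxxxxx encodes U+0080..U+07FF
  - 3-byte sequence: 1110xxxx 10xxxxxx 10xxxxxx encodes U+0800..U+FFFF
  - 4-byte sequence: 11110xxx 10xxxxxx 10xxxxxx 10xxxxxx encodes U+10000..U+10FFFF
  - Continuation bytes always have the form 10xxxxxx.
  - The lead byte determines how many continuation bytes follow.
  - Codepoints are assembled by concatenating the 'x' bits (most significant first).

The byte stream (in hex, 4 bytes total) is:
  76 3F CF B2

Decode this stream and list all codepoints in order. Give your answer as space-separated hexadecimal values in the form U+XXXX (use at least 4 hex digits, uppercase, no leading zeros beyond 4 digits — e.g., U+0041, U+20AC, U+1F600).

Byte[0]=76: 1-byte ASCII. cp=U+0076
Byte[1]=3F: 1-byte ASCII. cp=U+003F
Byte[2]=CF: 2-byte lead, need 1 cont bytes. acc=0xF
Byte[3]=B2: continuation. acc=(acc<<6)|0x32=0x3F2
Completed: cp=U+03F2 (starts at byte 2)

Answer: U+0076 U+003F U+03F2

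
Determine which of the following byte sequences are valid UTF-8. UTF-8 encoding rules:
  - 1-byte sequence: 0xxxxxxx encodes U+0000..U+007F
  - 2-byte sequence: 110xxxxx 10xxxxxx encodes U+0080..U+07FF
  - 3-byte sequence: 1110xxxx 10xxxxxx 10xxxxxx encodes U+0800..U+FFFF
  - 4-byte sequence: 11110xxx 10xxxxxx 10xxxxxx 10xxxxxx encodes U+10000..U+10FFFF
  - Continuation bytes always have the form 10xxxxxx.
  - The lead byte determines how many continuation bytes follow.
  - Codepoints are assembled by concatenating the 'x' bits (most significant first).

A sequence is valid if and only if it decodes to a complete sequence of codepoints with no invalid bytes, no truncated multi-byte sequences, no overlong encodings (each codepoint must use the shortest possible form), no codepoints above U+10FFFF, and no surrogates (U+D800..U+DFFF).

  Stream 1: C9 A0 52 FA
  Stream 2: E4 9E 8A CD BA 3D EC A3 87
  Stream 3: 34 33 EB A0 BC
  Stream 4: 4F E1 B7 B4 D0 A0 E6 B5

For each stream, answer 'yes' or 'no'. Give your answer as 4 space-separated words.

Answer: no yes yes no

Derivation:
Stream 1: error at byte offset 3. INVALID
Stream 2: decodes cleanly. VALID
Stream 3: decodes cleanly. VALID
Stream 4: error at byte offset 8. INVALID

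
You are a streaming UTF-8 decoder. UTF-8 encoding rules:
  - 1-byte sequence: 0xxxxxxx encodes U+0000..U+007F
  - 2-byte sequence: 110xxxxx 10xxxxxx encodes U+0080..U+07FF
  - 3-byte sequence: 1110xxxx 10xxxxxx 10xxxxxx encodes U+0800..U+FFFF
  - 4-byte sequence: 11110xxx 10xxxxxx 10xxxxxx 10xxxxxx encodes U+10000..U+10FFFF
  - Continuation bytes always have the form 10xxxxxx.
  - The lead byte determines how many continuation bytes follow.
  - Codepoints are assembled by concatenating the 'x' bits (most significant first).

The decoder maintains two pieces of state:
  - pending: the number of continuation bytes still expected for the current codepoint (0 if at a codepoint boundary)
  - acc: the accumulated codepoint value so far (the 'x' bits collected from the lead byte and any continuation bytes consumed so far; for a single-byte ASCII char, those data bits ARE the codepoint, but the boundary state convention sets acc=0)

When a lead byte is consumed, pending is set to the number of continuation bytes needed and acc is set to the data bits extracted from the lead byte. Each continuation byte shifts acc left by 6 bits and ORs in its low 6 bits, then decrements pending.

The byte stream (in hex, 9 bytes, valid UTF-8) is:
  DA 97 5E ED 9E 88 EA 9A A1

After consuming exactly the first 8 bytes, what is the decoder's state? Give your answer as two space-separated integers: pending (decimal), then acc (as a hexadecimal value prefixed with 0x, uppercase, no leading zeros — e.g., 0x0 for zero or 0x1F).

Answer: 1 0x29A

Derivation:
Byte[0]=DA: 2-byte lead. pending=1, acc=0x1A
Byte[1]=97: continuation. acc=(acc<<6)|0x17=0x697, pending=0
Byte[2]=5E: 1-byte. pending=0, acc=0x0
Byte[3]=ED: 3-byte lead. pending=2, acc=0xD
Byte[4]=9E: continuation. acc=(acc<<6)|0x1E=0x35E, pending=1
Byte[5]=88: continuation. acc=(acc<<6)|0x08=0xD788, pending=0
Byte[6]=EA: 3-byte lead. pending=2, acc=0xA
Byte[7]=9A: continuation. acc=(acc<<6)|0x1A=0x29A, pending=1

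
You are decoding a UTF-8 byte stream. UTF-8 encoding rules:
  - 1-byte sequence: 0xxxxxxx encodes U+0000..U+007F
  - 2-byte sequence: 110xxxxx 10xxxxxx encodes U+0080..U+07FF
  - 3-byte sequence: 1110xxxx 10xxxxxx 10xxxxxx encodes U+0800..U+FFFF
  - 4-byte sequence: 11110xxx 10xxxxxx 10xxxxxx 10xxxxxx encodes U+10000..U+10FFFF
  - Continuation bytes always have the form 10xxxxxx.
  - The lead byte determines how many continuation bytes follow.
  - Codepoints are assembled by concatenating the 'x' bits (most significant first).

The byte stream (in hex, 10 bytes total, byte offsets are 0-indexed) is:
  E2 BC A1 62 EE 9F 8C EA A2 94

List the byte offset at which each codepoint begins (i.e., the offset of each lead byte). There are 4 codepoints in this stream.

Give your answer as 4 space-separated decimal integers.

Answer: 0 3 4 7

Derivation:
Byte[0]=E2: 3-byte lead, need 2 cont bytes. acc=0x2
Byte[1]=BC: continuation. acc=(acc<<6)|0x3C=0xBC
Byte[2]=A1: continuation. acc=(acc<<6)|0x21=0x2F21
Completed: cp=U+2F21 (starts at byte 0)
Byte[3]=62: 1-byte ASCII. cp=U+0062
Byte[4]=EE: 3-byte lead, need 2 cont bytes. acc=0xE
Byte[5]=9F: continuation. acc=(acc<<6)|0x1F=0x39F
Byte[6]=8C: continuation. acc=(acc<<6)|0x0C=0xE7CC
Completed: cp=U+E7CC (starts at byte 4)
Byte[7]=EA: 3-byte lead, need 2 cont bytes. acc=0xA
Byte[8]=A2: continuation. acc=(acc<<6)|0x22=0x2A2
Byte[9]=94: continuation. acc=(acc<<6)|0x14=0xA894
Completed: cp=U+A894 (starts at byte 7)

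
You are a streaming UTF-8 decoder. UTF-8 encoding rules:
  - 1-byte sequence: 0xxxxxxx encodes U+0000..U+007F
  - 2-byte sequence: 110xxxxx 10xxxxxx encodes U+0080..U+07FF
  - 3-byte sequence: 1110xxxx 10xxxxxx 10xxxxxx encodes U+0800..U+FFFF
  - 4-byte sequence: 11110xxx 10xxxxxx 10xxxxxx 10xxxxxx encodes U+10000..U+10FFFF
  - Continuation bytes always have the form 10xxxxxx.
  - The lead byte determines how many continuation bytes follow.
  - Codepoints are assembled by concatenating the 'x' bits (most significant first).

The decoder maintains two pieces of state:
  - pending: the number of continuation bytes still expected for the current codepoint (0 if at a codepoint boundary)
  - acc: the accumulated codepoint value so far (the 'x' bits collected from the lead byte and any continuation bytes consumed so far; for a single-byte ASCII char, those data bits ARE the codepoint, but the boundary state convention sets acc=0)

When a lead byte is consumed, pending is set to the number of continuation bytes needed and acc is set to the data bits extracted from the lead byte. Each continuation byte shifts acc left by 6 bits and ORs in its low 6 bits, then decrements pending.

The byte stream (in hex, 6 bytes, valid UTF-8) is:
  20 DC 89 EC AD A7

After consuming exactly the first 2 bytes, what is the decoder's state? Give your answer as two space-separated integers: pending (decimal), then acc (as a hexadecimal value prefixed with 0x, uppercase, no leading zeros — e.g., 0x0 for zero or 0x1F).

Byte[0]=20: 1-byte. pending=0, acc=0x0
Byte[1]=DC: 2-byte lead. pending=1, acc=0x1C

Answer: 1 0x1C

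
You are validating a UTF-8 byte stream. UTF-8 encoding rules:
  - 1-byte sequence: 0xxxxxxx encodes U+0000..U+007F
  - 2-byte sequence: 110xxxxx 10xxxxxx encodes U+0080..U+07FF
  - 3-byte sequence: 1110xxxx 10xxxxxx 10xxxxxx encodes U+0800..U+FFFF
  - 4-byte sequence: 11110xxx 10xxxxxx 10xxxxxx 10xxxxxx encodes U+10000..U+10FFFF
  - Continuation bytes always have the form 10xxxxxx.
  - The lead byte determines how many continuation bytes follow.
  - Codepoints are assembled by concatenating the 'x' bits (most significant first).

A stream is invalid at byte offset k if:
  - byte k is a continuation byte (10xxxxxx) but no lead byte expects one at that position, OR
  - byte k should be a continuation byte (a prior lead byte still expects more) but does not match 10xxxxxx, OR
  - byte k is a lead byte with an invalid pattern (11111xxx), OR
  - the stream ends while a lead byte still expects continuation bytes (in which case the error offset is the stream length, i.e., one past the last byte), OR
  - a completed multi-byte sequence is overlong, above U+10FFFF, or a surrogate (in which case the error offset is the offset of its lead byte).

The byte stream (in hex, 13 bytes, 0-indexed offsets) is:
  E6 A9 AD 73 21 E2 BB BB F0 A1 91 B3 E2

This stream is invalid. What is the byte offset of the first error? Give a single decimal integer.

Byte[0]=E6: 3-byte lead, need 2 cont bytes. acc=0x6
Byte[1]=A9: continuation. acc=(acc<<6)|0x29=0x1A9
Byte[2]=AD: continuation. acc=(acc<<6)|0x2D=0x6A6D
Completed: cp=U+6A6D (starts at byte 0)
Byte[3]=73: 1-byte ASCII. cp=U+0073
Byte[4]=21: 1-byte ASCII. cp=U+0021
Byte[5]=E2: 3-byte lead, need 2 cont bytes. acc=0x2
Byte[6]=BB: continuation. acc=(acc<<6)|0x3B=0xBB
Byte[7]=BB: continuation. acc=(acc<<6)|0x3B=0x2EFB
Completed: cp=U+2EFB (starts at byte 5)
Byte[8]=F0: 4-byte lead, need 3 cont bytes. acc=0x0
Byte[9]=A1: continuation. acc=(acc<<6)|0x21=0x21
Byte[10]=91: continuation. acc=(acc<<6)|0x11=0x851
Byte[11]=B3: continuation. acc=(acc<<6)|0x33=0x21473
Completed: cp=U+21473 (starts at byte 8)
Byte[12]=E2: 3-byte lead, need 2 cont bytes. acc=0x2
Byte[13]: stream ended, expected continuation. INVALID

Answer: 13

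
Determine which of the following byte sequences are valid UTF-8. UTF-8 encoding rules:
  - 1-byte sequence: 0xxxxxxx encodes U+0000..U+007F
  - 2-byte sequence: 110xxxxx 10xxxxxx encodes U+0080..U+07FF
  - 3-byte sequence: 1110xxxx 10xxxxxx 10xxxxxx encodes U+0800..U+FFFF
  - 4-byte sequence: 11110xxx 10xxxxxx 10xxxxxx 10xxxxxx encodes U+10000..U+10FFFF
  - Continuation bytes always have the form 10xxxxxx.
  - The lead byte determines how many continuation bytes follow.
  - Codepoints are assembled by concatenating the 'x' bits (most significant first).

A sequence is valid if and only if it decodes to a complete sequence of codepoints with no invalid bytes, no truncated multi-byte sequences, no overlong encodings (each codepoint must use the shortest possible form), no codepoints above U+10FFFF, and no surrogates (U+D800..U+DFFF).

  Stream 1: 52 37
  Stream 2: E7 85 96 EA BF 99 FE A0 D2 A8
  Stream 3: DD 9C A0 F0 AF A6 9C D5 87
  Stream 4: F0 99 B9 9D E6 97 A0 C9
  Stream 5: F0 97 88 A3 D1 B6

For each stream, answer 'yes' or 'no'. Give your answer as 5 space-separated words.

Answer: yes no no no yes

Derivation:
Stream 1: decodes cleanly. VALID
Stream 2: error at byte offset 6. INVALID
Stream 3: error at byte offset 2. INVALID
Stream 4: error at byte offset 8. INVALID
Stream 5: decodes cleanly. VALID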